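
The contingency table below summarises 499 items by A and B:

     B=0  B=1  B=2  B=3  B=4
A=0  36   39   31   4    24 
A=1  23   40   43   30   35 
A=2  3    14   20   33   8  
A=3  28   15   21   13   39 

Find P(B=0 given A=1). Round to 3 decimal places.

Total with A=1: 23 + 40 + 43 + 30 + 35 = 171.
P(B=0 | A=1) = 23/171 = 0.135.

0.135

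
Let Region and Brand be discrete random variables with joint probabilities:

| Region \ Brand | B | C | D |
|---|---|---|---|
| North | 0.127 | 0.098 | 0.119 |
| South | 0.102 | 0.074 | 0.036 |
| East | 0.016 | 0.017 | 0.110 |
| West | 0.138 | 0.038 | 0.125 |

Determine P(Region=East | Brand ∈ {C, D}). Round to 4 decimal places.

0.2058

P(Brand=C) = 0.098 + 0.074 + 0.017 + 0.038 = 0.227.
P(Brand=D) = 0.119 + 0.036 + 0.110 + 0.125 = 0.390.
P(Brand ∈ {C, D}) = 0.227 + 0.390 = 0.617; P(Region=East, Brand ∈ {C, D}) = 0.017 + 0.110 = 0.127.
P(Region=East | Brand ∈ {C, D}) = 0.127/0.617 = 0.2058.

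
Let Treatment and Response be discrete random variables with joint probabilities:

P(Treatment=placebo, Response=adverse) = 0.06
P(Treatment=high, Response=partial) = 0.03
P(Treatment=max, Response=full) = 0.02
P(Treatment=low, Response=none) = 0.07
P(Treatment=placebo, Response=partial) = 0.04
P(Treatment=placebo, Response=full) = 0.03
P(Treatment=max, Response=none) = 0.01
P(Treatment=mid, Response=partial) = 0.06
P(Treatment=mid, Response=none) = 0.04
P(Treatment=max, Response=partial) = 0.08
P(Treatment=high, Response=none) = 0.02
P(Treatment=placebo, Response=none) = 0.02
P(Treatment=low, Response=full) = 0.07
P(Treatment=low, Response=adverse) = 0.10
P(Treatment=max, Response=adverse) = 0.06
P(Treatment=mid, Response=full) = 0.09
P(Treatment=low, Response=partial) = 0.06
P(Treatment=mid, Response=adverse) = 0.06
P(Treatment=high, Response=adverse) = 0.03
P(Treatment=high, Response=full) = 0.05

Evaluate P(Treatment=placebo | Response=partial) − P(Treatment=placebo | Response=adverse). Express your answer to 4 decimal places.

-0.0454

P(Response=partial) = 0.04 + 0.06 + 0.06 + 0.03 + 0.08 = 0.27; P(Treatment=placebo | Response=partial) = 0.04/0.27 = 0.14815.
P(Response=adverse) = 0.06 + 0.10 + 0.06 + 0.03 + 0.06 = 0.31; P(Treatment=placebo | Response=adverse) = 0.06/0.31 = 0.19355.
Difference = -0.0454.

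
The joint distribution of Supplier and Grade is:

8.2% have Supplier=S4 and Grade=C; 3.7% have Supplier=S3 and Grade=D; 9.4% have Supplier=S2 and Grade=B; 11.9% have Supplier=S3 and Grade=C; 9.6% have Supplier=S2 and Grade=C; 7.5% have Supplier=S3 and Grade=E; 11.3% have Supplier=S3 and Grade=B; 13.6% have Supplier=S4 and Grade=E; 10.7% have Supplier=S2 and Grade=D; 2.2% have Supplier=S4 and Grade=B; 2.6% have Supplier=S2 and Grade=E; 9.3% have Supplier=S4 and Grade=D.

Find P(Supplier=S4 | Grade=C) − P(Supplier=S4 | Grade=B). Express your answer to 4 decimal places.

0.1800

P(Grade=C) = 0.096 + 0.119 + 0.082 = 0.297; P(Supplier=S4 | Grade=C) = 0.082/0.297 = 0.27609.
P(Grade=B) = 0.094 + 0.113 + 0.022 = 0.229; P(Supplier=S4 | Grade=B) = 0.022/0.229 = 0.09607.
Difference = 0.1800.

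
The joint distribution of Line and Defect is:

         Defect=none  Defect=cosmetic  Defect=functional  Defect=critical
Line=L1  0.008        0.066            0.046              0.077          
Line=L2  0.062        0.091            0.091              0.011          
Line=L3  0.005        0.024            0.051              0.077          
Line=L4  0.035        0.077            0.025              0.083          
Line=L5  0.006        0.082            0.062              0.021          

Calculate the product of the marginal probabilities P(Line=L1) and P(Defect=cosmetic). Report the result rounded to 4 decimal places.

0.0670

P(Line=L1) = 0.008 + 0.066 + 0.046 + 0.077 = 0.197.
P(Defect=cosmetic) = 0.066 + 0.091 + 0.024 + 0.077 + 0.082 = 0.340.
Product: 0.197 × 0.340 = 0.0670.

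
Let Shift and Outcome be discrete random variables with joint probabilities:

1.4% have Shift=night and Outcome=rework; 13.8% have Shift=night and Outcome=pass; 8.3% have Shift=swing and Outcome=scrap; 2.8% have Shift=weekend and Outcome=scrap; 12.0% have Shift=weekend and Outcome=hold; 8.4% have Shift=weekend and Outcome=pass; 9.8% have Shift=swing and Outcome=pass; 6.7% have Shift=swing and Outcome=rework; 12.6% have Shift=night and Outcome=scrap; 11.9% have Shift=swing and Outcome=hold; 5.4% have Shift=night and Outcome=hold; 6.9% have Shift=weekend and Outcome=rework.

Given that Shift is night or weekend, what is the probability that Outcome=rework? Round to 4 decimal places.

0.1311

P(Shift=night) = 0.138 + 0.014 + 0.126 + 0.054 = 0.332.
P(Shift=weekend) = 0.084 + 0.069 + 0.028 + 0.120 = 0.301.
P(Shift ∈ {night, weekend}) = 0.332 + 0.301 = 0.633; P(Outcome=rework, Shift ∈ {night, weekend}) = 0.014 + 0.069 = 0.083.
P(Outcome=rework | Shift ∈ {night, weekend}) = 0.083/0.633 = 0.1311.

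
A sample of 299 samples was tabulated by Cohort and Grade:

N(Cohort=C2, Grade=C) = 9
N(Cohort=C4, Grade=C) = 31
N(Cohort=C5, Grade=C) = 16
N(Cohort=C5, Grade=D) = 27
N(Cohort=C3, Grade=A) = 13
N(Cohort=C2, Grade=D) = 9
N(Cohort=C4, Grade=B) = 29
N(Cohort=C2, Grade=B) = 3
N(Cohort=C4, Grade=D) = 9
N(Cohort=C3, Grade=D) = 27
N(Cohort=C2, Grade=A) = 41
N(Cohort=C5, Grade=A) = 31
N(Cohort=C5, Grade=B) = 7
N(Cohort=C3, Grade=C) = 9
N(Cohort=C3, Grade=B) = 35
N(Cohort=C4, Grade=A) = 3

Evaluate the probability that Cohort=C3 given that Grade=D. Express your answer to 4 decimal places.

0.3750

Total with Grade=D: 9 + 27 + 9 + 27 = 72.
P(Cohort=C3 | Grade=D) = 27/72 = 0.3750.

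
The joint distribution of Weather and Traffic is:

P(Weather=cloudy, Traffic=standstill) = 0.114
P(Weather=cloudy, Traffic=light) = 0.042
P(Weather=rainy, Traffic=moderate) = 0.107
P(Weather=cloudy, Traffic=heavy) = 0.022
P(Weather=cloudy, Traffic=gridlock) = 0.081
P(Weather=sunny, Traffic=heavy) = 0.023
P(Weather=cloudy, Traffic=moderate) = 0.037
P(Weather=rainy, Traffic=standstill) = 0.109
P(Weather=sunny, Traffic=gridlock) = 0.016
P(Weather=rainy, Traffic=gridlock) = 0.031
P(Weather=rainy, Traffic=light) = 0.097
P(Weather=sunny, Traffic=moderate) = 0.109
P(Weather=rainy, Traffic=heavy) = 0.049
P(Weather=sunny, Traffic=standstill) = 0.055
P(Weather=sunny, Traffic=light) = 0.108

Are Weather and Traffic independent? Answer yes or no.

no

P(Weather=cloudy) = 0.296 and P(Traffic=gridlock) = 0.128, so their product is 0.03789, but P(Weather=cloudy, Traffic=gridlock) = 0.081. Since these differ, Weather and Traffic are not independent.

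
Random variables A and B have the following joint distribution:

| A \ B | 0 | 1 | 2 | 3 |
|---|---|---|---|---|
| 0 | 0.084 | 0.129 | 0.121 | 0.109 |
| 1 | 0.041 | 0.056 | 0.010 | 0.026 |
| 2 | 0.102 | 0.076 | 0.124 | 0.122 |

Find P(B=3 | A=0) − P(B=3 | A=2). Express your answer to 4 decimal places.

-0.0417

P(A=0) = 0.084 + 0.129 + 0.121 + 0.109 = 0.443; P(B=3 | A=0) = 0.109/0.443 = 0.24605.
P(A=2) = 0.102 + 0.076 + 0.124 + 0.122 = 0.424; P(B=3 | A=2) = 0.122/0.424 = 0.28774.
Difference = -0.0417.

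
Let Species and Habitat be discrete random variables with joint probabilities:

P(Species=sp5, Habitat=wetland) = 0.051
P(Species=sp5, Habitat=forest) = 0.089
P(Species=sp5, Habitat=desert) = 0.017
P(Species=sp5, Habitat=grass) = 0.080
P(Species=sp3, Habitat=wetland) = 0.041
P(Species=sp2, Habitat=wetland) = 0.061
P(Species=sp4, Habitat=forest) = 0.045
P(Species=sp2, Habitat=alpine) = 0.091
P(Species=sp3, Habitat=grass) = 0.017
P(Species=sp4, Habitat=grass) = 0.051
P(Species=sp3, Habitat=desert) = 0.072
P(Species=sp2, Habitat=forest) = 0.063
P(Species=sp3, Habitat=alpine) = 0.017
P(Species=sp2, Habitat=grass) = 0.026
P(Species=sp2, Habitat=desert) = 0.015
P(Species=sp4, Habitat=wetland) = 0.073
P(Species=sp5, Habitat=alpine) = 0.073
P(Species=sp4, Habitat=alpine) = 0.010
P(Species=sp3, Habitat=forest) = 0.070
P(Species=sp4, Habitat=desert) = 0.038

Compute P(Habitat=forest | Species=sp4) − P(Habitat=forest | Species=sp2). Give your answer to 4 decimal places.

-0.0387

P(Species=sp4) = 0.045 + 0.051 + 0.073 + 0.038 + 0.010 = 0.217; P(Habitat=forest | Species=sp4) = 0.045/0.217 = 0.20737.
P(Species=sp2) = 0.063 + 0.026 + 0.061 + 0.015 + 0.091 = 0.256; P(Habitat=forest | Species=sp2) = 0.063/0.256 = 0.24609.
Difference = -0.0387.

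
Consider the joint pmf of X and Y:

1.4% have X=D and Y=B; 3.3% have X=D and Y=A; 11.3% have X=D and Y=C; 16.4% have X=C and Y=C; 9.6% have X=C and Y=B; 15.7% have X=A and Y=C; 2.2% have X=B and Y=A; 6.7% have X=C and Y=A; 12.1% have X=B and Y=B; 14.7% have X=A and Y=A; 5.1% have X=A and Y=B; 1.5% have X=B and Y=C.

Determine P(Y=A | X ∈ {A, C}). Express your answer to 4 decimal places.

P(X=A) = 0.147 + 0.051 + 0.157 = 0.355.
P(X=C) = 0.067 + 0.096 + 0.164 = 0.327.
P(X ∈ {A, C}) = 0.355 + 0.327 = 0.682; P(Y=A, X ∈ {A, C}) = 0.147 + 0.067 = 0.214.
P(Y=A | X ∈ {A, C}) = 0.214/0.682 = 0.3138.

0.3138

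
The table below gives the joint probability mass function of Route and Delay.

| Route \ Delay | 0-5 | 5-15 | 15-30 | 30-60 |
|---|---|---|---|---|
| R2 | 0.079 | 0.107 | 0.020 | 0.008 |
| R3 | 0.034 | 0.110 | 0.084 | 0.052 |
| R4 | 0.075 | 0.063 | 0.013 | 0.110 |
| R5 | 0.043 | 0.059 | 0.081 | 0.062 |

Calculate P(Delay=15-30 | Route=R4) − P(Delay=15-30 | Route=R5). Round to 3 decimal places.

-0.281

P(Route=R4) = 0.075 + 0.063 + 0.013 + 0.110 = 0.261; P(Delay=15-30 | Route=R4) = 0.013/0.261 = 0.0498.
P(Route=R5) = 0.043 + 0.059 + 0.081 + 0.062 = 0.245; P(Delay=15-30 | Route=R5) = 0.081/0.245 = 0.3306.
Difference = -0.281.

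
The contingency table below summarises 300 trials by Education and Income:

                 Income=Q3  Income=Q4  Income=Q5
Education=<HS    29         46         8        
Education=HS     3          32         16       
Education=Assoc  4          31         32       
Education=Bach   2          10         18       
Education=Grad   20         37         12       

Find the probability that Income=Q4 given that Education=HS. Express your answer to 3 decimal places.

Total with Education=HS: 3 + 32 + 16 = 51.
P(Income=Q4 | Education=HS) = 32/51 = 0.627.

0.627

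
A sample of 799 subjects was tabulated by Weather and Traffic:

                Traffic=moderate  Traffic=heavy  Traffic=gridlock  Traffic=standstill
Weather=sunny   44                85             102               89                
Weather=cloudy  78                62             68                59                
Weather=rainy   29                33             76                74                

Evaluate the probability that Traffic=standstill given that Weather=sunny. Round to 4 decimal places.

0.2781

Total with Weather=sunny: 44 + 85 + 102 + 89 = 320.
P(Traffic=standstill | Weather=sunny) = 89/320 = 0.2781.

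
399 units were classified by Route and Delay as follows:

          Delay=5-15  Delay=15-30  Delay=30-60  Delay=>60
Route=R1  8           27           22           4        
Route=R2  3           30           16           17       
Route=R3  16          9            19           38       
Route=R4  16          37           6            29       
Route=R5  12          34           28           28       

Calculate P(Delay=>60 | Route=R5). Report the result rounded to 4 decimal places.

Total with Route=R5: 12 + 34 + 28 + 28 = 102.
P(Delay=>60 | Route=R5) = 28/102 = 0.2745.

0.2745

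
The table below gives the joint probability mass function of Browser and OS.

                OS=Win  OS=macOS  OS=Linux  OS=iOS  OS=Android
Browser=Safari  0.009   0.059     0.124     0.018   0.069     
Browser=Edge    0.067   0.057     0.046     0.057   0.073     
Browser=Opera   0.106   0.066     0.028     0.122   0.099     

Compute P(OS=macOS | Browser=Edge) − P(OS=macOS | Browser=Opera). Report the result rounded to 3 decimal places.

0.033

P(Browser=Edge) = 0.067 + 0.057 + 0.046 + 0.057 + 0.073 = 0.300; P(OS=macOS | Browser=Edge) = 0.057/0.300 = 0.1900.
P(Browser=Opera) = 0.106 + 0.066 + 0.028 + 0.122 + 0.099 = 0.421; P(OS=macOS | Browser=Opera) = 0.066/0.421 = 0.1568.
Difference = 0.033.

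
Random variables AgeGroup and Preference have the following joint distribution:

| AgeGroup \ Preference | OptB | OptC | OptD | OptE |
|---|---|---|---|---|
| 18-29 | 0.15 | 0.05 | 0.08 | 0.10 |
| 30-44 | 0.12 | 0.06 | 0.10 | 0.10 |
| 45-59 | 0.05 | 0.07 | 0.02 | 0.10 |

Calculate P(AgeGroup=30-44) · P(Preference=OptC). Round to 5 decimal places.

0.06840

P(AgeGroup=30-44) = 0.12 + 0.06 + 0.10 + 0.10 = 0.38.
P(Preference=OptC) = 0.05 + 0.06 + 0.07 = 0.18.
Product: 0.38 × 0.18 = 0.06840.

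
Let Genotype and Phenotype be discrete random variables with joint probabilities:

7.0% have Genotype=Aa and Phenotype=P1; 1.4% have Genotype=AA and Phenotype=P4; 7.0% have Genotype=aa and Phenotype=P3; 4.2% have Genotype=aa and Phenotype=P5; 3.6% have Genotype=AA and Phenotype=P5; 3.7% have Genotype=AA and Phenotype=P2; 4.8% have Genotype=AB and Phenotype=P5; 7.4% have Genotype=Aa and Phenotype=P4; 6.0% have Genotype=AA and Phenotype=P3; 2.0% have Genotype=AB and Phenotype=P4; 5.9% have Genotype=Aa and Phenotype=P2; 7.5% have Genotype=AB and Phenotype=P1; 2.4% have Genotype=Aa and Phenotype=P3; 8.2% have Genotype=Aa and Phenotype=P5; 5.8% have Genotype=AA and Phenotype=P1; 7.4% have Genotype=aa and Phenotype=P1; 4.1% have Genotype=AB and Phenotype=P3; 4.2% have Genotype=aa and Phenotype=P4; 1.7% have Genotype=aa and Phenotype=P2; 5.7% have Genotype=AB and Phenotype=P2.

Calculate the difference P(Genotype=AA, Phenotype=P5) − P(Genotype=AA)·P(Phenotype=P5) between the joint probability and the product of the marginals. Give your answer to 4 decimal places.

-0.0066

P(Genotype=AA) = 0.058 + 0.037 + 0.060 + 0.014 + 0.036 = 0.205.
P(Phenotype=P5) = 0.036 + 0.082 + 0.042 + 0.048 = 0.208.
P(Genotype=AA, Phenotype=P5) − P(Genotype=AA)P(Phenotype=P5) = 0.036 − 0.205×0.208 = -0.0066.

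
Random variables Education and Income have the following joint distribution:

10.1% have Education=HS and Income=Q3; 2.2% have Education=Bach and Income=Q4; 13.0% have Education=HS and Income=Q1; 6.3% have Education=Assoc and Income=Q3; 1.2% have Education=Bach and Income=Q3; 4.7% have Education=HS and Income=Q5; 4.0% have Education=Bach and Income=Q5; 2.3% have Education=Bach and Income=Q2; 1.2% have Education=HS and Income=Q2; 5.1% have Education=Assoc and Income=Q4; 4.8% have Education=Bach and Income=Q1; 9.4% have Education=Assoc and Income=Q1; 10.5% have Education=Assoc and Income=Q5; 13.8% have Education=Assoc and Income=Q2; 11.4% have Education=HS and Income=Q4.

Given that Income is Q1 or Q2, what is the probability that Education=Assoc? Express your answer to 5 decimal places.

0.52135

P(Income=Q1) = 0.130 + 0.094 + 0.048 = 0.272.
P(Income=Q2) = 0.012 + 0.138 + 0.023 = 0.173.
P(Income ∈ {Q1, Q2}) = 0.272 + 0.173 = 0.445; P(Education=Assoc, Income ∈ {Q1, Q2}) = 0.094 + 0.138 = 0.232.
P(Education=Assoc | Income ∈ {Q1, Q2}) = 0.232/0.445 = 0.52135.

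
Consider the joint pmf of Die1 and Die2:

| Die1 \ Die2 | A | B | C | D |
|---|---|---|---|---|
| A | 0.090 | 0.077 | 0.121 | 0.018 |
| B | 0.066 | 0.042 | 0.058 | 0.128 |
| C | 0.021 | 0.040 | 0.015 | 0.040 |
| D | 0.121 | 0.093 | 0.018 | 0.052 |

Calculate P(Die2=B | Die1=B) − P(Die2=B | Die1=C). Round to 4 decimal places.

-0.2020

P(Die1=B) = 0.066 + 0.042 + 0.058 + 0.128 = 0.294; P(Die2=B | Die1=B) = 0.042/0.294 = 0.14286.
P(Die1=C) = 0.021 + 0.040 + 0.015 + 0.040 = 0.116; P(Die2=B | Die1=C) = 0.040/0.116 = 0.34483.
Difference = -0.2020.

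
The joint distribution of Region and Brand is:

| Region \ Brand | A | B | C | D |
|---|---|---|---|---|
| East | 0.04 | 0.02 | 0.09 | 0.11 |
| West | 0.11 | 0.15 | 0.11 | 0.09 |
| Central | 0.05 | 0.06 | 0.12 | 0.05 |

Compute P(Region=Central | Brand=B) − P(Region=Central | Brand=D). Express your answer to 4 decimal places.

0.0609

P(Brand=B) = 0.02 + 0.15 + 0.06 = 0.23; P(Region=Central | Brand=B) = 0.06/0.23 = 0.26087.
P(Brand=D) = 0.11 + 0.09 + 0.05 = 0.25; P(Region=Central | Brand=D) = 0.05/0.25 = 0.20000.
Difference = 0.0609.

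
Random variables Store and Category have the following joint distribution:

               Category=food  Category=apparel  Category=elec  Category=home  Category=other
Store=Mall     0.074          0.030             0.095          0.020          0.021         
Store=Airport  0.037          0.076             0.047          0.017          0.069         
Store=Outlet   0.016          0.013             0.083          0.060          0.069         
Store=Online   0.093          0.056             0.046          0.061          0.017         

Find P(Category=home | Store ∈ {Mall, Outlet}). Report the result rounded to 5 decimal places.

P(Store=Mall) = 0.074 + 0.030 + 0.095 + 0.020 + 0.021 = 0.240.
P(Store=Outlet) = 0.016 + 0.013 + 0.083 + 0.060 + 0.069 = 0.241.
P(Store ∈ {Mall, Outlet}) = 0.240 + 0.241 = 0.481; P(Category=home, Store ∈ {Mall, Outlet}) = 0.020 + 0.060 = 0.080.
P(Category=home | Store ∈ {Mall, Outlet}) = 0.080/0.481 = 0.16632.

0.16632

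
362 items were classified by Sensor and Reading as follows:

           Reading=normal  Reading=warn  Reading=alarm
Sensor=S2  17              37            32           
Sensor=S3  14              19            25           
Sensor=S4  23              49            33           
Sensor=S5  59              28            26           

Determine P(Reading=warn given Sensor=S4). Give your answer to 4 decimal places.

0.4667

Total with Sensor=S4: 23 + 49 + 33 = 105.
P(Reading=warn | Sensor=S4) = 49/105 = 0.4667.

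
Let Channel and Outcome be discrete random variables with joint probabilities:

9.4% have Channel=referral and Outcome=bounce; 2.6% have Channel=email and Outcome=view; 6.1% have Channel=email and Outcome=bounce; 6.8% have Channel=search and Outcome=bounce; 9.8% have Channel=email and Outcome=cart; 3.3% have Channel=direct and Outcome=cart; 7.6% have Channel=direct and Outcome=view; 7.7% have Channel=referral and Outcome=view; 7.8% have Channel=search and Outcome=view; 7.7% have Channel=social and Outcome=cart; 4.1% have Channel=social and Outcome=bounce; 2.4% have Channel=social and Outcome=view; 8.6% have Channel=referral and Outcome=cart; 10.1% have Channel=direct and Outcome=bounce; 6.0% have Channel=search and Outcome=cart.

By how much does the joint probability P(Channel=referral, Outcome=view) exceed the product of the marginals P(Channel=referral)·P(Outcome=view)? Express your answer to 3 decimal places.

0.005

P(Channel=referral) = 0.094 + 0.077 + 0.086 = 0.257.
P(Outcome=view) = 0.026 + 0.078 + 0.024 + 0.076 + 0.077 = 0.281.
P(Channel=referral, Outcome=view) − P(Channel=referral)P(Outcome=view) = 0.077 − 0.257×0.281 = 0.005.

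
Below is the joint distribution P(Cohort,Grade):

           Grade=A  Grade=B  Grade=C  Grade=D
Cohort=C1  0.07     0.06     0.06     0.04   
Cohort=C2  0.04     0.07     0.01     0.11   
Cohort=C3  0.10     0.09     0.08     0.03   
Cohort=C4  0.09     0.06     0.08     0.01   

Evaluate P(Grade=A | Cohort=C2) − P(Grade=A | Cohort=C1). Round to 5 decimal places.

P(Cohort=C2) = 0.04 + 0.07 + 0.01 + 0.11 = 0.23; P(Grade=A | Cohort=C2) = 0.04/0.23 = 0.173913.
P(Cohort=C1) = 0.07 + 0.06 + 0.06 + 0.04 = 0.23; P(Grade=A | Cohort=C1) = 0.07/0.23 = 0.304348.
Difference = -0.13043.

-0.13043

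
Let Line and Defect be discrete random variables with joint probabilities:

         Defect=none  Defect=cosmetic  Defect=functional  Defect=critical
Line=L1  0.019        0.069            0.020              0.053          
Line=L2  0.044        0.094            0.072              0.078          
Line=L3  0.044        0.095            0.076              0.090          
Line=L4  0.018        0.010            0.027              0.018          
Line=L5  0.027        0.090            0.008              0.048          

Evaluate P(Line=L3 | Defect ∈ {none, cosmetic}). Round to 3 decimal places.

P(Defect=none) = 0.019 + 0.044 + 0.044 + 0.018 + 0.027 = 0.152.
P(Defect=cosmetic) = 0.069 + 0.094 + 0.095 + 0.010 + 0.090 = 0.358.
P(Defect ∈ {none, cosmetic}) = 0.152 + 0.358 = 0.510; P(Line=L3, Defect ∈ {none, cosmetic}) = 0.044 + 0.095 = 0.139.
P(Line=L3 | Defect ∈ {none, cosmetic}) = 0.139/0.510 = 0.273.

0.273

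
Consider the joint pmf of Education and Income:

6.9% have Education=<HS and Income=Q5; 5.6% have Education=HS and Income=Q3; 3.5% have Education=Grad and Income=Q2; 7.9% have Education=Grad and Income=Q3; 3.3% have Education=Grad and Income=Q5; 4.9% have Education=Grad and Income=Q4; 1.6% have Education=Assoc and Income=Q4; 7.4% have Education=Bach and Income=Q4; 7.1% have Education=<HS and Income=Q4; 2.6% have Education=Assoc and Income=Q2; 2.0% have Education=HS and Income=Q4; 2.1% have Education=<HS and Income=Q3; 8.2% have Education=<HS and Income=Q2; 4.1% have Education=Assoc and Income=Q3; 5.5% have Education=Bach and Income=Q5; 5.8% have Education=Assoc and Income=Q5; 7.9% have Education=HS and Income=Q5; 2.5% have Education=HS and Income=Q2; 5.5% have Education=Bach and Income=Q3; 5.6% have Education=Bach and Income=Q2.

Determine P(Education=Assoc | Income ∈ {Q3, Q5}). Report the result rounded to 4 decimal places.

P(Income=Q3) = 0.021 + 0.056 + 0.041 + 0.055 + 0.079 = 0.252.
P(Income=Q5) = 0.069 + 0.079 + 0.058 + 0.055 + 0.033 = 0.294.
P(Income ∈ {Q3, Q5}) = 0.252 + 0.294 = 0.546; P(Education=Assoc, Income ∈ {Q3, Q5}) = 0.041 + 0.058 = 0.099.
P(Education=Assoc | Income ∈ {Q3, Q5}) = 0.099/0.546 = 0.1813.

0.1813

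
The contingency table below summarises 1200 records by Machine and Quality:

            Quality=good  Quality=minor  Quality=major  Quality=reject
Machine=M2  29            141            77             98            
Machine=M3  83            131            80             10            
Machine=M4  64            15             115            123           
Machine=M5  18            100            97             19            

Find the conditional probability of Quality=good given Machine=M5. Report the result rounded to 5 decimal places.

0.07692

Total with Machine=M5: 18 + 100 + 97 + 19 = 234.
P(Quality=good | Machine=M5) = 18/234 = 0.07692.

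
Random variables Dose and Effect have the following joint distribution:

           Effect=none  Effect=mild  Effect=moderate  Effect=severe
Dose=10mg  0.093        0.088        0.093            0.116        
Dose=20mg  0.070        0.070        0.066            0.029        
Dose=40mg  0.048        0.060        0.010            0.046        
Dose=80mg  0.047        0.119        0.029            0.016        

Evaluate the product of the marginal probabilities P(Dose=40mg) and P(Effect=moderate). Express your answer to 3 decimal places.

0.032

P(Dose=40mg) = 0.048 + 0.060 + 0.010 + 0.046 = 0.164.
P(Effect=moderate) = 0.093 + 0.066 + 0.010 + 0.029 = 0.198.
Product: 0.164 × 0.198 = 0.032.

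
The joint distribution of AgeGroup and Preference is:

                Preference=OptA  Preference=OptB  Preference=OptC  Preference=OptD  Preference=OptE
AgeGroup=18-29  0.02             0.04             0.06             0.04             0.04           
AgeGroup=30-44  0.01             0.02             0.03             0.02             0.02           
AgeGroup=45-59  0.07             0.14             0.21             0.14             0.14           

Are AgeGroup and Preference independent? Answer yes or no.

Every cell satisfies P(AgeGroup,Preference) = P(AgeGroup)·P(Preference). For instance P(AgeGroup=30-44) = 0.10, P(Preference=OptE) = 0.20, and 0.10×0.20 = 0.02 matches the joint entry. So AgeGroup and Preference are independent.

yes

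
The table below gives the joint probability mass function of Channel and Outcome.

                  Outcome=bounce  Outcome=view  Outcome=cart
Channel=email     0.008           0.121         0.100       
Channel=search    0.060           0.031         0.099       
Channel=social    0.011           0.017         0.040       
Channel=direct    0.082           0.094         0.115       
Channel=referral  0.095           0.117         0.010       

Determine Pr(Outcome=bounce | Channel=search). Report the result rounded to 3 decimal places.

P(Channel=search) = 0.060 + 0.031 + 0.099 = 0.190.
P(Outcome=bounce | Channel=search) = 0.060/0.190 = 0.316.

0.316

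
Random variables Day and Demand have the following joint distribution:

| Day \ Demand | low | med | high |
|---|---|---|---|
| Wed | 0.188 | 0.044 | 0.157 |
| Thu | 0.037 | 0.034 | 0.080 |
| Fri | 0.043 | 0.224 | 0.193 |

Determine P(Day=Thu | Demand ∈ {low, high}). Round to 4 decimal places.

P(Demand=low) = 0.188 + 0.037 + 0.043 = 0.268.
P(Demand=high) = 0.157 + 0.080 + 0.193 = 0.430.
P(Demand ∈ {low, high}) = 0.268 + 0.430 = 0.698; P(Day=Thu, Demand ∈ {low, high}) = 0.037 + 0.080 = 0.117.
P(Day=Thu | Demand ∈ {low, high}) = 0.117/0.698 = 0.1676.

0.1676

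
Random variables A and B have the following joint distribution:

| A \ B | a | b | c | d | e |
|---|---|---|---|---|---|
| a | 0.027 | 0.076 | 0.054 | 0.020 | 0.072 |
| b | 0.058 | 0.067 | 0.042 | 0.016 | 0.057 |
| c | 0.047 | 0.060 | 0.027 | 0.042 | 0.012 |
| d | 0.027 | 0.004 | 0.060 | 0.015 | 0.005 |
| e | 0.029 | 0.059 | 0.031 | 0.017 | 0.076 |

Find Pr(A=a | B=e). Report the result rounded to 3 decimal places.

P(B=e) = 0.072 + 0.057 + 0.012 + 0.005 + 0.076 = 0.222.
P(A=a | B=e) = 0.072/0.222 = 0.324.

0.324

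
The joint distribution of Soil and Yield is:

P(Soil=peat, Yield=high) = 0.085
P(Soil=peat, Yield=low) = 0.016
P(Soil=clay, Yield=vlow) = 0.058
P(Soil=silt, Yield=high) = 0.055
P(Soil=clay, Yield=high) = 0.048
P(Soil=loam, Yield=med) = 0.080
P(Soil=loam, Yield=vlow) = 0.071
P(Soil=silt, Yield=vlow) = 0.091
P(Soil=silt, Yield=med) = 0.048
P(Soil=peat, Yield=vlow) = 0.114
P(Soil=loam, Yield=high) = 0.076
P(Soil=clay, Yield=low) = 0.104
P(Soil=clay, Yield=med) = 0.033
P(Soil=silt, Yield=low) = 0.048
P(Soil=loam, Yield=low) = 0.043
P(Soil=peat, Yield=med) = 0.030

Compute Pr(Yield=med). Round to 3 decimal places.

0.191

P(Yield=med) = 0.080 + 0.033 + 0.048 + 0.030 = 0.191.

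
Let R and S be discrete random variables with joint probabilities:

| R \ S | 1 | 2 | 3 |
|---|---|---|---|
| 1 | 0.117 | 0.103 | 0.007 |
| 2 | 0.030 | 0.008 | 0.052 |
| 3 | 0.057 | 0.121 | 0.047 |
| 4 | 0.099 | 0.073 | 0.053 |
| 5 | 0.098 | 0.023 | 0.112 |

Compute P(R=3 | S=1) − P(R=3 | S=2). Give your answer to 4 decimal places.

P(S=1) = 0.117 + 0.030 + 0.057 + 0.099 + 0.098 = 0.401; P(R=3 | S=1) = 0.057/0.401 = 0.14214.
P(S=2) = 0.103 + 0.008 + 0.121 + 0.073 + 0.023 = 0.328; P(R=3 | S=2) = 0.121/0.328 = 0.36890.
Difference = -0.2268.

-0.2268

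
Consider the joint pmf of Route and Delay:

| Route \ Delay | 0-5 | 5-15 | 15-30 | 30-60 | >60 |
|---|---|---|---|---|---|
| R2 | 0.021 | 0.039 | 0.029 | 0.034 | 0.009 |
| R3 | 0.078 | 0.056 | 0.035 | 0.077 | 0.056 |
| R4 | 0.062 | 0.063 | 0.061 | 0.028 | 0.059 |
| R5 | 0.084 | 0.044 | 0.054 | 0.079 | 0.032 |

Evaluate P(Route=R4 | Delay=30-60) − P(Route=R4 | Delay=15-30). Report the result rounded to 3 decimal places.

-0.212

P(Delay=30-60) = 0.034 + 0.077 + 0.028 + 0.079 = 0.218; P(Route=R4 | Delay=30-60) = 0.028/0.218 = 0.1284.
P(Delay=15-30) = 0.029 + 0.035 + 0.061 + 0.054 = 0.179; P(Route=R4 | Delay=15-30) = 0.061/0.179 = 0.3408.
Difference = -0.212.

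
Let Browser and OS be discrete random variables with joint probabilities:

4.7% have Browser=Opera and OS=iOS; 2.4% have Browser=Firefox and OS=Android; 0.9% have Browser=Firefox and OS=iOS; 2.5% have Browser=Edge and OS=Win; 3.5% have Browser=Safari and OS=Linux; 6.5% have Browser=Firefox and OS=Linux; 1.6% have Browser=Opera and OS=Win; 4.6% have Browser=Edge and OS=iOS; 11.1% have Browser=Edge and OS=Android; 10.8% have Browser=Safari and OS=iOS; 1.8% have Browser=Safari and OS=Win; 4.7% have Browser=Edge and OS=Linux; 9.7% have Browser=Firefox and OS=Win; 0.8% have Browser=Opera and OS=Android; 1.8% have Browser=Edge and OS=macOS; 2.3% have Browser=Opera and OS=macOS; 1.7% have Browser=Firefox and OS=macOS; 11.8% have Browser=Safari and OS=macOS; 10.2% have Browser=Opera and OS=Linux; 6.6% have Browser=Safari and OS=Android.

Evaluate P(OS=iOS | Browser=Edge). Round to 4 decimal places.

P(Browser=Edge) = 0.025 + 0.018 + 0.047 + 0.046 + 0.111 = 0.247.
P(OS=iOS | Browser=Edge) = 0.046/0.247 = 0.1862.

0.1862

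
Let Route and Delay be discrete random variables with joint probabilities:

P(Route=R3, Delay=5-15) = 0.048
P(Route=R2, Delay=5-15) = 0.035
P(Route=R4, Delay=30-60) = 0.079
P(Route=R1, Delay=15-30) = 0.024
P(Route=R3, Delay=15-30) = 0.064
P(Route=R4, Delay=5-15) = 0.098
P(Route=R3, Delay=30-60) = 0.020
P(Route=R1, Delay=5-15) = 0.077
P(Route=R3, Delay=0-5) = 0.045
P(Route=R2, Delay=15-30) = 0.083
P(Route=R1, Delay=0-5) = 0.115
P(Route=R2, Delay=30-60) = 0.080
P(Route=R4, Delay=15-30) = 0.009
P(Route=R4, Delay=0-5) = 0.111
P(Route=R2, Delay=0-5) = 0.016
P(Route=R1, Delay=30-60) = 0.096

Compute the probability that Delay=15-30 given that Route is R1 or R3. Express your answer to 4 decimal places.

0.1800

P(Route=R1) = 0.115 + 0.077 + 0.024 + 0.096 = 0.312.
P(Route=R3) = 0.045 + 0.048 + 0.064 + 0.020 = 0.177.
P(Route ∈ {R1, R3}) = 0.312 + 0.177 = 0.489; P(Delay=15-30, Route ∈ {R1, R3}) = 0.024 + 0.064 = 0.088.
P(Delay=15-30 | Route ∈ {R1, R3}) = 0.088/0.489 = 0.1800.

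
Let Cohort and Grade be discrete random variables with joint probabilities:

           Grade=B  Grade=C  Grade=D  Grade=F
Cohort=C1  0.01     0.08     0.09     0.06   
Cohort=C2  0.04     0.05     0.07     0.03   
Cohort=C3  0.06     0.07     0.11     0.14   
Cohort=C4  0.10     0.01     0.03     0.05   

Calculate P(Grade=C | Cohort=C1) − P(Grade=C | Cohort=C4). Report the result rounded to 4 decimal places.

P(Cohort=C1) = 0.01 + 0.08 + 0.09 + 0.06 = 0.24; P(Grade=C | Cohort=C1) = 0.08/0.24 = 0.33333.
P(Cohort=C4) = 0.10 + 0.01 + 0.03 + 0.05 = 0.19; P(Grade=C | Cohort=C4) = 0.01/0.19 = 0.05263.
Difference = 0.2807.

0.2807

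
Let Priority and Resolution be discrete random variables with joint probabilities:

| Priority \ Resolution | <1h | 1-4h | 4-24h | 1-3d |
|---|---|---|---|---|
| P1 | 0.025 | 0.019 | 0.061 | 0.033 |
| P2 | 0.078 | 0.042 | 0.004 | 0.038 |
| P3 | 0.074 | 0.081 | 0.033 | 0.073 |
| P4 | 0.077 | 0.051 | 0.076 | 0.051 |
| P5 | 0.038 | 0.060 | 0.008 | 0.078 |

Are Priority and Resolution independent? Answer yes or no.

P(Priority=P1) = 0.138 and P(Resolution=4-24h) = 0.182, so their product is 0.02512, but P(Priority=P1, Resolution=4-24h) = 0.061. Since these differ, Priority and Resolution are not independent.

no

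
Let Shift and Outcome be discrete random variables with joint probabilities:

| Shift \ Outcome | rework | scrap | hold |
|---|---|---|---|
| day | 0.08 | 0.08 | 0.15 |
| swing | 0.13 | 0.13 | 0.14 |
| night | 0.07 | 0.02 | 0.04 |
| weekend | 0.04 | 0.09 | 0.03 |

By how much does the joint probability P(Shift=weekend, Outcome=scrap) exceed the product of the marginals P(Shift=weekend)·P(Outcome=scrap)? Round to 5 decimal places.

P(Shift=weekend) = 0.04 + 0.09 + 0.03 = 0.16.
P(Outcome=scrap) = 0.08 + 0.13 + 0.02 + 0.09 = 0.32.
P(Shift=weekend, Outcome=scrap) − P(Shift=weekend)P(Outcome=scrap) = 0.09 − 0.16×0.32 = 0.03880.

0.03880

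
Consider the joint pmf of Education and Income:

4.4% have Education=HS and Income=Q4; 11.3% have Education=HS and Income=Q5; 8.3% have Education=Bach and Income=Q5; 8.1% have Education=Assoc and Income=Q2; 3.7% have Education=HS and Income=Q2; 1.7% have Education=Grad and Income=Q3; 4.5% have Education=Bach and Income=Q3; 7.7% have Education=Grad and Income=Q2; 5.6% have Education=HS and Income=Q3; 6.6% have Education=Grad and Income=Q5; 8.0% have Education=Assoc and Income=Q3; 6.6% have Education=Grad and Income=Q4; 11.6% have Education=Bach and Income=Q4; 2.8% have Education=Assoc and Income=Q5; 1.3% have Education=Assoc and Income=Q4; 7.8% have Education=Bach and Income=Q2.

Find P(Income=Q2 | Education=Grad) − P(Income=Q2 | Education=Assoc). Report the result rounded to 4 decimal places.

P(Education=Grad) = 0.077 + 0.017 + 0.066 + 0.066 = 0.226; P(Income=Q2 | Education=Grad) = 0.077/0.226 = 0.34071.
P(Education=Assoc) = 0.081 + 0.080 + 0.013 + 0.028 = 0.202; P(Income=Q2 | Education=Assoc) = 0.081/0.202 = 0.40099.
Difference = -0.0603.

-0.0603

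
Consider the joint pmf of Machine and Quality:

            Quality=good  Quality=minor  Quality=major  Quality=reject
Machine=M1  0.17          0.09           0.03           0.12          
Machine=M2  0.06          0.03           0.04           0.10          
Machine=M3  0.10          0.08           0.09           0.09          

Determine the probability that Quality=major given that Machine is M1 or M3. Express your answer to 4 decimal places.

0.1558

P(Machine=M1) = 0.17 + 0.09 + 0.03 + 0.12 = 0.41.
P(Machine=M3) = 0.10 + 0.08 + 0.09 + 0.09 = 0.36.
P(Machine ∈ {M1, M3}) = 0.41 + 0.36 = 0.77; P(Quality=major, Machine ∈ {M1, M3}) = 0.03 + 0.09 = 0.12.
P(Quality=major | Machine ∈ {M1, M3}) = 0.12/0.77 = 0.1558.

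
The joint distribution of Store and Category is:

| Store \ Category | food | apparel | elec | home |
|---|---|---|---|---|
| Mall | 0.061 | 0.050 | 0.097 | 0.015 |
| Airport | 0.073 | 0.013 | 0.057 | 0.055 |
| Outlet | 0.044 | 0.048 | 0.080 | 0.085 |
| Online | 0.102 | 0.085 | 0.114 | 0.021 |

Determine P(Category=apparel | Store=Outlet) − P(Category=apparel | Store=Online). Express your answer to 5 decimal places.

-0.07720

P(Store=Outlet) = 0.044 + 0.048 + 0.080 + 0.085 = 0.257; P(Category=apparel | Store=Outlet) = 0.048/0.257 = 0.186770.
P(Store=Online) = 0.102 + 0.085 + 0.114 + 0.021 = 0.322; P(Category=apparel | Store=Online) = 0.085/0.322 = 0.263975.
Difference = -0.07720.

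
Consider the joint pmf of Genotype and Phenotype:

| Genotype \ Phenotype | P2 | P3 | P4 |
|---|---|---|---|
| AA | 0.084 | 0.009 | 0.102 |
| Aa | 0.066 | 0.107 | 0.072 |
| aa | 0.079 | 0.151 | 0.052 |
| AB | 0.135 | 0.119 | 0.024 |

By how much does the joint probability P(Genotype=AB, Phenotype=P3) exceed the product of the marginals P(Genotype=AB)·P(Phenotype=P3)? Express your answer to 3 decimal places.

0.012

P(Genotype=AB) = 0.135 + 0.119 + 0.024 = 0.278.
P(Phenotype=P3) = 0.009 + 0.107 + 0.151 + 0.119 = 0.386.
P(Genotype=AB, Phenotype=P3) − P(Genotype=AB)P(Phenotype=P3) = 0.119 − 0.278×0.386 = 0.012.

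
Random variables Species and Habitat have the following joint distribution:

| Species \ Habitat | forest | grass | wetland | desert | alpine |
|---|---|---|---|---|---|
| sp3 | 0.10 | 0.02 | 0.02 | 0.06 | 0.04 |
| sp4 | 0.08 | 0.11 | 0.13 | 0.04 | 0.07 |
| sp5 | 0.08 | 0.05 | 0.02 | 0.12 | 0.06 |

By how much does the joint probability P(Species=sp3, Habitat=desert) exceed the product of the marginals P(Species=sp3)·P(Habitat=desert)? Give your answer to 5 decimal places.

0.00720

P(Species=sp3) = 0.10 + 0.02 + 0.02 + 0.06 + 0.04 = 0.24.
P(Habitat=desert) = 0.06 + 0.04 + 0.12 = 0.22.
P(Species=sp3, Habitat=desert) − P(Species=sp3)P(Habitat=desert) = 0.06 − 0.24×0.22 = 0.00720.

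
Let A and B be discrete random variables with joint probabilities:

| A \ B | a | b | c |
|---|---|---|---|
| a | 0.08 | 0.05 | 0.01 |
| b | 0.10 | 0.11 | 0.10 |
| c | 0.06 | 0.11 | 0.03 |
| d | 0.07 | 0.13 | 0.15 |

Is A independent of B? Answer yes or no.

P(A=d) = 0.35 and P(B=c) = 0.29, so their product is 0.1015, but P(A=d, B=c) = 0.15. Since these differ, A and B are not independent.

no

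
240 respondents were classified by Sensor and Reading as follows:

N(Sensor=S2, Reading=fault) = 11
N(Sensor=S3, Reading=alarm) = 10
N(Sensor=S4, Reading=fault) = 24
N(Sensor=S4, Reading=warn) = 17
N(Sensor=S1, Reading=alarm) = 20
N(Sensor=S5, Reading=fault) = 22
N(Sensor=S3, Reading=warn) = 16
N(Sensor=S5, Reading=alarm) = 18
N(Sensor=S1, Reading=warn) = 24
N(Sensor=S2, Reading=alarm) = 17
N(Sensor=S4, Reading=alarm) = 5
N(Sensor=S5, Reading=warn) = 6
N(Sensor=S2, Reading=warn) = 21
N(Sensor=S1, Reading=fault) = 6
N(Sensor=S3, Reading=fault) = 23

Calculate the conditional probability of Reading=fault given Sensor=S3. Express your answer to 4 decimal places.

0.4694

Total with Sensor=S3: 16 + 10 + 23 = 49.
P(Reading=fault | Sensor=S3) = 23/49 = 0.4694.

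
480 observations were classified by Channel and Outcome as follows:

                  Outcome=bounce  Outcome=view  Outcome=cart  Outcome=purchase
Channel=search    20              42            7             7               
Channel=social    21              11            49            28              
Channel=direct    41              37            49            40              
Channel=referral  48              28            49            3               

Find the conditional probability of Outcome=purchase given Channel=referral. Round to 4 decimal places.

0.0234

Total with Channel=referral: 48 + 28 + 49 + 3 = 128.
P(Outcome=purchase | Channel=referral) = 3/128 = 0.0234.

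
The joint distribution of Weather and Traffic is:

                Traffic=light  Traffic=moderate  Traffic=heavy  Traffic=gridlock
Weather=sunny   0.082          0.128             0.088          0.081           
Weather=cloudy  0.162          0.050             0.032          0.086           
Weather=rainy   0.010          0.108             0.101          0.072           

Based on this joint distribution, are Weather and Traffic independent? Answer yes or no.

P(Weather=cloudy) = 0.330 and P(Traffic=light) = 0.254, so their product is 0.08382, but P(Weather=cloudy, Traffic=light) = 0.162. Since these differ, Weather and Traffic are not independent.

no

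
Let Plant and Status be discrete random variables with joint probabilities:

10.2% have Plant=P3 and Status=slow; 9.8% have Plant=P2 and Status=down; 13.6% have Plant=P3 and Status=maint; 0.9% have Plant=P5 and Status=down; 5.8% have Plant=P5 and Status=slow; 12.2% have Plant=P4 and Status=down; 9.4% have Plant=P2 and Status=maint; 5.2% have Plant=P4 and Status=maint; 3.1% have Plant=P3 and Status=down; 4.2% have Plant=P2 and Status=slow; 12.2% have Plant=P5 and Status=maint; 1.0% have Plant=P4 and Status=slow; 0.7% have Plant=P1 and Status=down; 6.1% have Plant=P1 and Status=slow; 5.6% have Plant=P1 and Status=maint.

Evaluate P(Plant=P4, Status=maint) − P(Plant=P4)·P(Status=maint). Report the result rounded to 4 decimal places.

-0.0326

P(Plant=P4) = 0.010 + 0.122 + 0.052 = 0.184.
P(Status=maint) = 0.056 + 0.094 + 0.136 + 0.052 + 0.122 = 0.460.
P(Plant=P4, Status=maint) − P(Plant=P4)P(Status=maint) = 0.052 − 0.184×0.460 = -0.0326.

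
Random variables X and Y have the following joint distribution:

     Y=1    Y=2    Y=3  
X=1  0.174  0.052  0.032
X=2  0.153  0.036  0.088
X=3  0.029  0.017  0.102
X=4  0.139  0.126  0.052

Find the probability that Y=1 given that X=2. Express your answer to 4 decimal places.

P(X=2) = 0.153 + 0.036 + 0.088 = 0.277.
P(Y=1 | X=2) = 0.153/0.277 = 0.5523.

0.5523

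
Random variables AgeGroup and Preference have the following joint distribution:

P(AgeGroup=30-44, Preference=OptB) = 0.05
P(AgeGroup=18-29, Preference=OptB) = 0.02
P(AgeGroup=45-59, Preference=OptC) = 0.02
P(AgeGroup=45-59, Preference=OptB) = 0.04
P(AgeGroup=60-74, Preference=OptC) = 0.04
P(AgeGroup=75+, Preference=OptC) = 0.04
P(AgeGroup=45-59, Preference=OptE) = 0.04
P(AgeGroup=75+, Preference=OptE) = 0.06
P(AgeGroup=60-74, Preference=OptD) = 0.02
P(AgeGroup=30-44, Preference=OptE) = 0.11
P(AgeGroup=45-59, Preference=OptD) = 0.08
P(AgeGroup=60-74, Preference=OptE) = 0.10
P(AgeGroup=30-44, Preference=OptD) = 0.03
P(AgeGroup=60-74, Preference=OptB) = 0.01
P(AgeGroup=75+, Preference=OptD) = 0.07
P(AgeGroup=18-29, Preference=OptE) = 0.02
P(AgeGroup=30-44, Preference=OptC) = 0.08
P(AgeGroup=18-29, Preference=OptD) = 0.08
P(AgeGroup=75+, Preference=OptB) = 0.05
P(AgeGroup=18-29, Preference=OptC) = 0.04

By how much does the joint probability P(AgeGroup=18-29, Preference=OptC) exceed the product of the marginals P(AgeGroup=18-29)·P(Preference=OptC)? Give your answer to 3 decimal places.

0.005

P(AgeGroup=18-29) = 0.02 + 0.04 + 0.08 + 0.02 = 0.16.
P(Preference=OptC) = 0.04 + 0.08 + 0.02 + 0.04 + 0.04 = 0.22.
P(AgeGroup=18-29, Preference=OptC) − P(AgeGroup=18-29)P(Preference=OptC) = 0.04 − 0.16×0.22 = 0.005.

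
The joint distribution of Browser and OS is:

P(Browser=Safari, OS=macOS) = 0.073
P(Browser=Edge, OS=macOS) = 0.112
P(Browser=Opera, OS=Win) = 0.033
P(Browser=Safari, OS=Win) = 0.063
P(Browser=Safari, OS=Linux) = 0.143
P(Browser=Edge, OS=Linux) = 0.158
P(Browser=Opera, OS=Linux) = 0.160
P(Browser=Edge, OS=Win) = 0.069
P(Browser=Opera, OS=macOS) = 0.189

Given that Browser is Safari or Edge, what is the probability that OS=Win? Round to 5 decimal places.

P(Browser=Safari) = 0.063 + 0.073 + 0.143 = 0.279.
P(Browser=Edge) = 0.069 + 0.112 + 0.158 = 0.339.
P(Browser ∈ {Safari, Edge}) = 0.279 + 0.339 = 0.618; P(OS=Win, Browser ∈ {Safari, Edge}) = 0.063 + 0.069 = 0.132.
P(OS=Win | Browser ∈ {Safari, Edge}) = 0.132/0.618 = 0.21359.

0.21359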